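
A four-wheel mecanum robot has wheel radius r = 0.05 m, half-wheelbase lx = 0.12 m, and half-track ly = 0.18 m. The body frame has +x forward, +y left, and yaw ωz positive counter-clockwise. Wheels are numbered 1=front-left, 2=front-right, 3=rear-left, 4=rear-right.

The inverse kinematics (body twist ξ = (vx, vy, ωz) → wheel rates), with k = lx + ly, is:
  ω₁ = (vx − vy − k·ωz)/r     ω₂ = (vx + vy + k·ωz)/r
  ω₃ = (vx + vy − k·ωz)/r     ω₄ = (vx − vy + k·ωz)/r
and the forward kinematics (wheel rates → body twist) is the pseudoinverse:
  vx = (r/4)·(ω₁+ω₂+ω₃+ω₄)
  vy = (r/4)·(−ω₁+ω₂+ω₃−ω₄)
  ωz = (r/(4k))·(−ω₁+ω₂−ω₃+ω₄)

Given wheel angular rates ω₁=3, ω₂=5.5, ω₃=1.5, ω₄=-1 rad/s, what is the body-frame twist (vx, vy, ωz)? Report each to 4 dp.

(0.1125, 0.0625, 0.0000)

k = lx + ly = 0.12 + 0.18 = 0.3000
ω₁+ω₂+ω₃+ω₄ = 9.0000  →  vx = (0.05/4)·9.0000 = 0.1125
−ω₁+ω₂+ω₃−ω₄ = 5.0000  →  vy = (0.05/4)·5.0000 = 0.0625
−ω₁+ω₂−ω₃+ω₄ = 0.0000  →  ωz = (0.05/1.2000)·0.0000 = 0.0000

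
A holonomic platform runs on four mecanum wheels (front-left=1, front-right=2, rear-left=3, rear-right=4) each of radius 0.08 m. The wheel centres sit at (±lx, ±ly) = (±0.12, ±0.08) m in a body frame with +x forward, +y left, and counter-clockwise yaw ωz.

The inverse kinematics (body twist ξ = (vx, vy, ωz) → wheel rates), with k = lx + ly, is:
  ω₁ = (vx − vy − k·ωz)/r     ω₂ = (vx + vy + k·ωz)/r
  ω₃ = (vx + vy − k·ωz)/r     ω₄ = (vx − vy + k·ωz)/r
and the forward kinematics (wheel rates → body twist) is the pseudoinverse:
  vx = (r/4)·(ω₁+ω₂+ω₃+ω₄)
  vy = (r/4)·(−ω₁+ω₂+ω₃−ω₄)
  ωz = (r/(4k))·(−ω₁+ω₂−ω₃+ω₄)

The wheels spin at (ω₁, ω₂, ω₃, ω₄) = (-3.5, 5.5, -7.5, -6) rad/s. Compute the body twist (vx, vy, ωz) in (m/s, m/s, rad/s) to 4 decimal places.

(-0.2300, 0.1500, 1.0500)

k = lx + ly = 0.12 + 0.08 = 0.2000
ω₁+ω₂+ω₃+ω₄ = -11.5000  →  vx = (0.08/4)·-11.5000 = -0.2300
−ω₁+ω₂+ω₃−ω₄ = 7.5000  →  vy = (0.08/4)·7.5000 = 0.1500
−ω₁+ω₂−ω₃+ω₄ = 10.5000  →  ωz = (0.08/0.8000)·10.5000 = 1.0500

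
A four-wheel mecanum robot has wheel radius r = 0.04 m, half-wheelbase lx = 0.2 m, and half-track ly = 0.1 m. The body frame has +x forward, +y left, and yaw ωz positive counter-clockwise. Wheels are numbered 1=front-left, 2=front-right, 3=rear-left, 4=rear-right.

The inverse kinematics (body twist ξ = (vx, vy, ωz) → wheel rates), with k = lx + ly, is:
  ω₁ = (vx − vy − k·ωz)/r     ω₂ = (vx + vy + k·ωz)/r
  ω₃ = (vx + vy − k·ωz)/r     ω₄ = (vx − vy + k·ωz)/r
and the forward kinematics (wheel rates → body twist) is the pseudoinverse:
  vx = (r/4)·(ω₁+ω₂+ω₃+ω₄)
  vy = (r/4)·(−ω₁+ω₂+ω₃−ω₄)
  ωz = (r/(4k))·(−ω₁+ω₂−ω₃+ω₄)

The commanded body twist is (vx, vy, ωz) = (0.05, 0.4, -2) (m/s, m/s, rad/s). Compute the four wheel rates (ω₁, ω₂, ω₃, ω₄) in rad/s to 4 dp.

(6.2500, -3.7500, 26.2500, -23.7500)

k = lx + ly = 0.2 + 0.1 = 0.3000;  k·ωz = 0.3000·-2 = -0.6000
ω₁ (FL) = (vx − vy − k·ωz)/r = 0.2500/0.04 = 6.2500
ω₂ (FR) = (vx + vy + k·ωz)/r = -0.1500/0.04 = -3.7500
ω₃ (RL) = (vx + vy − k·ωz)/r = 1.0500/0.04 = 26.2500
ω₄ (RR) = (vx − vy + k·ωz)/r = -0.9500/0.04 = -23.7500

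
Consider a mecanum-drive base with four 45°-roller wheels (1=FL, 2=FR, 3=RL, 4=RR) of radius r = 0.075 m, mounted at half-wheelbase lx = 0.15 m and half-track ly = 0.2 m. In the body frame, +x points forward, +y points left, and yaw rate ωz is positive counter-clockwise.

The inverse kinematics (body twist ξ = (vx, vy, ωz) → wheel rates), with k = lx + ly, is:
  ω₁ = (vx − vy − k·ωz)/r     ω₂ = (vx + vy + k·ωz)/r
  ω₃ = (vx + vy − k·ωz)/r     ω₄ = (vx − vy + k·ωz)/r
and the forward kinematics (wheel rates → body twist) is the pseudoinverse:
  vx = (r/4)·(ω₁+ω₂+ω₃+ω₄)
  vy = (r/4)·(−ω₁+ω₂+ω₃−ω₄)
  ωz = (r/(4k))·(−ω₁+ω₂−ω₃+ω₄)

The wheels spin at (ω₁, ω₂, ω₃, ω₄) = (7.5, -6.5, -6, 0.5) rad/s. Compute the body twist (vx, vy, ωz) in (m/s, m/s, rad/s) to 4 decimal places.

(-0.0844, -0.3844, -0.4018)

k = lx + ly = 0.15 + 0.2 = 0.3500
ω₁+ω₂+ω₃+ω₄ = -4.5000  →  vx = (0.075/4)·-4.5000 = -0.0844
−ω₁+ω₂+ω₃−ω₄ = -20.5000  →  vy = (0.075/4)·-20.5000 = -0.3844
−ω₁+ω₂−ω₃+ω₄ = -7.5000  →  ωz = (0.075/1.4000)·-7.5000 = -0.4018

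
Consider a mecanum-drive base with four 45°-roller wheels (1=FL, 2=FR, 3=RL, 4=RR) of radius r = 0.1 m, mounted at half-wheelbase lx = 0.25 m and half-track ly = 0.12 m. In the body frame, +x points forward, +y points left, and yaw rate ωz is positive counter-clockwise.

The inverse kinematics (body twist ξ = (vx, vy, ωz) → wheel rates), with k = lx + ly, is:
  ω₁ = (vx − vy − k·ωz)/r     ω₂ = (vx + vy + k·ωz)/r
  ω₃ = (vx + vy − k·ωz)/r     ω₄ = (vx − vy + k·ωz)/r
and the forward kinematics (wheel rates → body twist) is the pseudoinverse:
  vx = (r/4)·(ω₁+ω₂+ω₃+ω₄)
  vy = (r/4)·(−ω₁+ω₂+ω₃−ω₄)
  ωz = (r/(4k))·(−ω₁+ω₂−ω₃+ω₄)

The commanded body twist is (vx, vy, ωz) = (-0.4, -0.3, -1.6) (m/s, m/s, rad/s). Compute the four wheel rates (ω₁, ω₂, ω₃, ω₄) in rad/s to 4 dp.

k = lx + ly = 0.25 + 0.12 = 0.3700;  k·ωz = 0.3700·-1.6 = -0.5920
ω₁ (FL) = (vx − vy − k·ωz)/r = 0.4920/0.1 = 4.9200
ω₂ (FR) = (vx + vy + k·ωz)/r = -1.2920/0.1 = -12.9200
ω₃ (RL) = (vx + vy − k·ωz)/r = -0.1080/0.1 = -1.0800
ω₄ (RR) = (vx − vy + k·ωz)/r = -0.6920/0.1 = -6.9200

(4.9200, -12.9200, -1.0800, -6.9200)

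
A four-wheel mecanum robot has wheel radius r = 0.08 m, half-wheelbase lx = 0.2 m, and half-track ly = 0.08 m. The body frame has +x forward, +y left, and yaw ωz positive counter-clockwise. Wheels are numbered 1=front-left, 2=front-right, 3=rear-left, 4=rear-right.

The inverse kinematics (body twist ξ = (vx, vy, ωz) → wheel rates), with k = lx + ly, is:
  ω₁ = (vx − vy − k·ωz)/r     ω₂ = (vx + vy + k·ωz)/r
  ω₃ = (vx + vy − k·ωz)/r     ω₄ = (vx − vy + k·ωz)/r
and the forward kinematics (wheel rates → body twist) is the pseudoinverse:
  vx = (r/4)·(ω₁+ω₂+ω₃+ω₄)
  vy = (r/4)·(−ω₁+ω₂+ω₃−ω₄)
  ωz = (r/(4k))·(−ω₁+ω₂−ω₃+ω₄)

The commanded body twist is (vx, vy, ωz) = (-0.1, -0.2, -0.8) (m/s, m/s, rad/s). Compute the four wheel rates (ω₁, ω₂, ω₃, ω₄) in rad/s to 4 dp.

k = lx + ly = 0.2 + 0.08 = 0.2800;  k·ωz = 0.2800·-0.8 = -0.2240
ω₁ (FL) = (vx − vy − k·ωz)/r = 0.3240/0.08 = 4.0500
ω₂ (FR) = (vx + vy + k·ωz)/r = -0.5240/0.08 = -6.5500
ω₃ (RL) = (vx + vy − k·ωz)/r = -0.0760/0.08 = -0.9500
ω₄ (RR) = (vx − vy + k·ωz)/r = -0.1240/0.08 = -1.5500

(4.0500, -6.5500, -0.9500, -1.5500)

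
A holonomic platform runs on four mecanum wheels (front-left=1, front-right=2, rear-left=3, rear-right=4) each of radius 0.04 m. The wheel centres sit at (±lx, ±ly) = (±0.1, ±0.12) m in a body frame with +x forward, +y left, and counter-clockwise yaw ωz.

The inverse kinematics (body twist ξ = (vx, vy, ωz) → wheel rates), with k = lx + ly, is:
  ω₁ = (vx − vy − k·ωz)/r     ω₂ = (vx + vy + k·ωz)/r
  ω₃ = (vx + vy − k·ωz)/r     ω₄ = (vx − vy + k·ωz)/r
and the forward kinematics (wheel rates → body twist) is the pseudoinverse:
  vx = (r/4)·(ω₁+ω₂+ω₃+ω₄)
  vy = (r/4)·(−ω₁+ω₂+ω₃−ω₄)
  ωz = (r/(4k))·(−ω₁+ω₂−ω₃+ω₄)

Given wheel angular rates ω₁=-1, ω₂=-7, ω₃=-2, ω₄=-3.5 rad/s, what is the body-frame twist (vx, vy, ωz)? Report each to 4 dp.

(-0.1350, -0.0450, -0.3409)

k = lx + ly = 0.1 + 0.12 = 0.2200
ω₁+ω₂+ω₃+ω₄ = -13.5000  →  vx = (0.04/4)·-13.5000 = -0.1350
−ω₁+ω₂+ω₃−ω₄ = -4.5000  →  vy = (0.04/4)·-4.5000 = -0.0450
−ω₁+ω₂−ω₃+ω₄ = -7.5000  →  ωz = (0.04/0.8800)·-7.5000 = -0.3409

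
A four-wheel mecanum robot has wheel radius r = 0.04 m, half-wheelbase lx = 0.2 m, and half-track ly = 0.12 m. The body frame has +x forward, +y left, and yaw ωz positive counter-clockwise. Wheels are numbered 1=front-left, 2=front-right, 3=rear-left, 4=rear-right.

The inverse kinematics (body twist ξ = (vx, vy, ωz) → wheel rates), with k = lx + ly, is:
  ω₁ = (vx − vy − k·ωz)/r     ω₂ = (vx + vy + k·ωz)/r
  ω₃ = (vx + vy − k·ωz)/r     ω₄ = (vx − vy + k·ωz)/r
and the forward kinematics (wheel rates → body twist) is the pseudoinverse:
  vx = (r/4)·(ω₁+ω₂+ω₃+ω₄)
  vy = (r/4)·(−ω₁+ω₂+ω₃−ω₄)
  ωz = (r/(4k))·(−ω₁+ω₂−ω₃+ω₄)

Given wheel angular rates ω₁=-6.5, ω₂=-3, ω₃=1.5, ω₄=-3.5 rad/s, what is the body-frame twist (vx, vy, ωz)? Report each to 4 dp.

(-0.1150, 0.0850, -0.0469)

k = lx + ly = 0.2 + 0.12 = 0.3200
ω₁+ω₂+ω₃+ω₄ = -11.5000  →  vx = (0.04/4)·-11.5000 = -0.1150
−ω₁+ω₂+ω₃−ω₄ = 8.5000  →  vy = (0.04/4)·8.5000 = 0.0850
−ω₁+ω₂−ω₃+ω₄ = -1.5000  →  ωz = (0.04/1.2800)·-1.5000 = -0.0469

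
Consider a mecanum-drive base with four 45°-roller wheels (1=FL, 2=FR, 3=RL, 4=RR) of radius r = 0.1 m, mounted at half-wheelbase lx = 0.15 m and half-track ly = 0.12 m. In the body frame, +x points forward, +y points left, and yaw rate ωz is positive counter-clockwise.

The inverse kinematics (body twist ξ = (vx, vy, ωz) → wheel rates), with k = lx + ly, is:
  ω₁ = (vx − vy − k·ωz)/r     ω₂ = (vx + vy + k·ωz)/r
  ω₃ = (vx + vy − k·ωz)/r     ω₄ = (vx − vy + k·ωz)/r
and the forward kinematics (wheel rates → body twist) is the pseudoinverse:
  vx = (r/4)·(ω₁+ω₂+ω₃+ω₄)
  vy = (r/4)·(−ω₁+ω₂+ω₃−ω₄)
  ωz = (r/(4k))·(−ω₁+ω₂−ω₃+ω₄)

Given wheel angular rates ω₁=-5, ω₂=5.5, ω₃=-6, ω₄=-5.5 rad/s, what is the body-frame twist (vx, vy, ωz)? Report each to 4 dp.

(-0.2750, 0.2500, 1.0185)

k = lx + ly = 0.15 + 0.12 = 0.2700
ω₁+ω₂+ω₃+ω₄ = -11.0000  →  vx = (0.1/4)·-11.0000 = -0.2750
−ω₁+ω₂+ω₃−ω₄ = 10.0000  →  vy = (0.1/4)·10.0000 = 0.2500
−ω₁+ω₂−ω₃+ω₄ = 11.0000  →  ωz = (0.1/1.0800)·11.0000 = 1.0185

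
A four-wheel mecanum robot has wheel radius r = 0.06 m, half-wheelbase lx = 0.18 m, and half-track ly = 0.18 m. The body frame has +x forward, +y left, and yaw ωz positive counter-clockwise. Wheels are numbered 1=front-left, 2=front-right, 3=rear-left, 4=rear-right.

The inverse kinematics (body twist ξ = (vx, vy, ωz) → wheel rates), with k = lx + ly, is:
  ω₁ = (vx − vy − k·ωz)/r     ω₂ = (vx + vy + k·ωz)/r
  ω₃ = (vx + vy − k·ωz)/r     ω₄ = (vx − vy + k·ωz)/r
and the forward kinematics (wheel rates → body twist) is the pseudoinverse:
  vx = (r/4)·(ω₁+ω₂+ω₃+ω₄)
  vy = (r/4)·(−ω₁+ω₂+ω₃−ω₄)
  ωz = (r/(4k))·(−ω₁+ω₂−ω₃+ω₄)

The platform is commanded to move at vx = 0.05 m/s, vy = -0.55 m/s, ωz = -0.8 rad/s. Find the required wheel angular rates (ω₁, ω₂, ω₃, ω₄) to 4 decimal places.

(14.8000, -13.1333, -3.5333, 5.2000)

k = lx + ly = 0.18 + 0.18 = 0.3600;  k·ωz = 0.3600·-0.8 = -0.2880
ω₁ (FL) = (vx − vy − k·ωz)/r = 0.8880/0.06 = 14.8000
ω₂ (FR) = (vx + vy + k·ωz)/r = -0.7880/0.06 = -13.1333
ω₃ (RL) = (vx + vy − k·ωz)/r = -0.2120/0.06 = -3.5333
ω₄ (RR) = (vx − vy + k·ωz)/r = 0.3120/0.06 = 5.2000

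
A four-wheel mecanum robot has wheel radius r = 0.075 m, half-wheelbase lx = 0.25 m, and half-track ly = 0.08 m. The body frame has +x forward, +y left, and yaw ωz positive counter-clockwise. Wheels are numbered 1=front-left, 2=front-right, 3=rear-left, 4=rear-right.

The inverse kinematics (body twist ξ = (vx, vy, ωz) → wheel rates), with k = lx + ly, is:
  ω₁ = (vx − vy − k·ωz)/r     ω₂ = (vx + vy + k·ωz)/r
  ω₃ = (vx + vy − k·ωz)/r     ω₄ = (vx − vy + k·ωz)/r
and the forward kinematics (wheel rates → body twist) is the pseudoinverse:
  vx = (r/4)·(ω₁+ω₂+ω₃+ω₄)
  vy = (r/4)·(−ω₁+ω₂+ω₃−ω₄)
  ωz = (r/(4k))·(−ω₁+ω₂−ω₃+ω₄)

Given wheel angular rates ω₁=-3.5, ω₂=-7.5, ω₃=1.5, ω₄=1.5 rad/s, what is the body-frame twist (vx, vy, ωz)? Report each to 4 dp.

(-0.1500, -0.0750, -0.2273)

k = lx + ly = 0.25 + 0.08 = 0.3300
ω₁+ω₂+ω₃+ω₄ = -8.0000  →  vx = (0.075/4)·-8.0000 = -0.1500
−ω₁+ω₂+ω₃−ω₄ = -4.0000  →  vy = (0.075/4)·-4.0000 = -0.0750
−ω₁+ω₂−ω₃+ω₄ = -4.0000  →  ωz = (0.075/1.3200)·-4.0000 = -0.2273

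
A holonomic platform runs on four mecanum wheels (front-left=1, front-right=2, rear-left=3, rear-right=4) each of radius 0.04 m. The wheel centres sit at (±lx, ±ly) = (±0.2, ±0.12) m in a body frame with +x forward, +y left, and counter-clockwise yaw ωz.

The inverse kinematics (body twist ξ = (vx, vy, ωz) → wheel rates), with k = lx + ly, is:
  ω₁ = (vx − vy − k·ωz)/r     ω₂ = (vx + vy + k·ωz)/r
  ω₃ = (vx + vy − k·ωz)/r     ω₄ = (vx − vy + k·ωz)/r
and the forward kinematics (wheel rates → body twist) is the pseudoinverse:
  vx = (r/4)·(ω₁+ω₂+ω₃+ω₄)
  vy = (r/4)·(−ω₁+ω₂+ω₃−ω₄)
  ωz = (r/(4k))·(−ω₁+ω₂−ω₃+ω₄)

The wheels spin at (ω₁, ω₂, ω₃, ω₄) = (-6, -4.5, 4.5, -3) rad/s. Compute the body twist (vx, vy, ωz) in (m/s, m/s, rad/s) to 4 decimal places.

(-0.0900, 0.0900, -0.1875)

k = lx + ly = 0.2 + 0.12 = 0.3200
ω₁+ω₂+ω₃+ω₄ = -9.0000  →  vx = (0.04/4)·-9.0000 = -0.0900
−ω₁+ω₂+ω₃−ω₄ = 9.0000  →  vy = (0.04/4)·9.0000 = 0.0900
−ω₁+ω₂−ω₃+ω₄ = -6.0000  →  ωz = (0.04/1.2800)·-6.0000 = -0.1875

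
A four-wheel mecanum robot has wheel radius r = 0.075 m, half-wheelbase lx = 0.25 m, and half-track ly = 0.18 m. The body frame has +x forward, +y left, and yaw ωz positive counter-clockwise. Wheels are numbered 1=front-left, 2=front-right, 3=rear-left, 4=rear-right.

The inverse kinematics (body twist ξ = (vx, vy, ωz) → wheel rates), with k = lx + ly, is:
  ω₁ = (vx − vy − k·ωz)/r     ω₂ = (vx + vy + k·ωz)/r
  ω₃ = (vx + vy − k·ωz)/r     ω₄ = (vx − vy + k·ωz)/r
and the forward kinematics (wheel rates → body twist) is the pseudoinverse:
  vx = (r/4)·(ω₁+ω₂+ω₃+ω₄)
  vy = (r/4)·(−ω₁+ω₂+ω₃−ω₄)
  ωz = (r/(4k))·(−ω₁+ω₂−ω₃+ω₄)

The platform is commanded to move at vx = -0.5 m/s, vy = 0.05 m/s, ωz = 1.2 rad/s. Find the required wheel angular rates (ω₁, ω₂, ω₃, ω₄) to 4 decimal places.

(-14.2133, 0.8800, -12.8800, -0.4533)

k = lx + ly = 0.25 + 0.18 = 0.4300;  k·ωz = 0.4300·1.2 = 0.5160
ω₁ (FL) = (vx − vy − k·ωz)/r = -1.0660/0.075 = -14.2133
ω₂ (FR) = (vx + vy + k·ωz)/r = 0.0660/0.075 = 0.8800
ω₃ (RL) = (vx + vy − k·ωz)/r = -0.9660/0.075 = -12.8800
ω₄ (RR) = (vx − vy + k·ωz)/r = -0.0340/0.075 = -0.4533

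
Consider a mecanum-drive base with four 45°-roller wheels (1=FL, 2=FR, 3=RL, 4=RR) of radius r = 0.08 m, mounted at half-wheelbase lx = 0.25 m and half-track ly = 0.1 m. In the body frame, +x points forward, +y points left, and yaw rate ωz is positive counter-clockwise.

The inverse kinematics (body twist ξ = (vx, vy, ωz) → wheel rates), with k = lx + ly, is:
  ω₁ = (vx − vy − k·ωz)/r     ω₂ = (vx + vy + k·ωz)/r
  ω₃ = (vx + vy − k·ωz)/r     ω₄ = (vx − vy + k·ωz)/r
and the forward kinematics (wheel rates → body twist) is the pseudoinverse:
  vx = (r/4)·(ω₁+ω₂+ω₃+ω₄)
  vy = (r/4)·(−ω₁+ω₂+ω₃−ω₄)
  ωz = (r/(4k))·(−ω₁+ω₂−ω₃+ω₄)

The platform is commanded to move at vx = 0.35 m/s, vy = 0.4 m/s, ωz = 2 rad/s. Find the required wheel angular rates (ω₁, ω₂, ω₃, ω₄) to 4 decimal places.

k = lx + ly = 0.25 + 0.1 = 0.3500;  k·ωz = 0.3500·2 = 0.7000
ω₁ (FL) = (vx − vy − k·ωz)/r = -0.7500/0.08 = -9.3750
ω₂ (FR) = (vx + vy + k·ωz)/r = 1.4500/0.08 = 18.1250
ω₃ (RL) = (vx + vy − k·ωz)/r = 0.0500/0.08 = 0.6250
ω₄ (RR) = (vx − vy + k·ωz)/r = 0.6500/0.08 = 8.1250

(-9.3750, 18.1250, 0.6250, 8.1250)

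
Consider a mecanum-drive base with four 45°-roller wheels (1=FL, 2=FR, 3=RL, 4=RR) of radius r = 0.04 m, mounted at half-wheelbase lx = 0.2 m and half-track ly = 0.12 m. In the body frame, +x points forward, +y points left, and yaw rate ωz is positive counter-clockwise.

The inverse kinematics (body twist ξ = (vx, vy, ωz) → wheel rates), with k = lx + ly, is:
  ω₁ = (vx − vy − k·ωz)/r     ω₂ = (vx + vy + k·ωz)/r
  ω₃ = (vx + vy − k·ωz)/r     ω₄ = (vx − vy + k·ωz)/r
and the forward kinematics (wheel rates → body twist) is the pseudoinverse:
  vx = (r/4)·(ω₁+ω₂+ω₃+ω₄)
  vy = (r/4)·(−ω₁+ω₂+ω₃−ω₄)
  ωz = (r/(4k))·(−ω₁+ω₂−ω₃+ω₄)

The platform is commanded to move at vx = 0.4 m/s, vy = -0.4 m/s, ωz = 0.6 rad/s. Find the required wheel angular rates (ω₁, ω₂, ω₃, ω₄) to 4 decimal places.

(15.2000, 4.8000, -4.8000, 24.8000)

k = lx + ly = 0.2 + 0.12 = 0.3200;  k·ωz = 0.3200·0.6 = 0.1920
ω₁ (FL) = (vx − vy − k·ωz)/r = 0.6080/0.04 = 15.2000
ω₂ (FR) = (vx + vy + k·ωz)/r = 0.1920/0.04 = 4.8000
ω₃ (RL) = (vx + vy − k·ωz)/r = -0.1920/0.04 = -4.8000
ω₄ (RR) = (vx − vy + k·ωz)/r = 0.9920/0.04 = 24.8000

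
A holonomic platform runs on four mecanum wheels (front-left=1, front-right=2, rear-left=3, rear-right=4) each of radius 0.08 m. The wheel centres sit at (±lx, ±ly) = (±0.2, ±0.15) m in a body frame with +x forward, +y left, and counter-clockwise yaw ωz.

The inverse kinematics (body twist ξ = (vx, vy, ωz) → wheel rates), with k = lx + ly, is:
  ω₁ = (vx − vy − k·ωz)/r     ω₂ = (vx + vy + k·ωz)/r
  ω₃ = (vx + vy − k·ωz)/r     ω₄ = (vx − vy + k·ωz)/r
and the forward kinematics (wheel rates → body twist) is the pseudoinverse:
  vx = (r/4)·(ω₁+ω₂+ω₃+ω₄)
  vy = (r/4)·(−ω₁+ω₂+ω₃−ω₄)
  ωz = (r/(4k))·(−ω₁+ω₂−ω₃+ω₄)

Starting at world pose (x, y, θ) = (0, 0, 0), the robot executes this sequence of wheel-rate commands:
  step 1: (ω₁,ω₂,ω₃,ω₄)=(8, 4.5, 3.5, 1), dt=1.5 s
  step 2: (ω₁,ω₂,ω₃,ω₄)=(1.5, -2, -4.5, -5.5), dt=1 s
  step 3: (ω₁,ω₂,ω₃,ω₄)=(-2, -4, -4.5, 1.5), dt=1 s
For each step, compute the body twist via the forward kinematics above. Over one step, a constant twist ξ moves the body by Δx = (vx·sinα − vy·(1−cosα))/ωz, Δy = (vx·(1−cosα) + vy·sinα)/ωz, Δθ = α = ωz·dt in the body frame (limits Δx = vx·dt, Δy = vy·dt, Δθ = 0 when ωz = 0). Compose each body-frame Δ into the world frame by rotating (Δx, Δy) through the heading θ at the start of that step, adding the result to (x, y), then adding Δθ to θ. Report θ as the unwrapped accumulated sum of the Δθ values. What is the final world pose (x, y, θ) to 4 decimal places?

(0.0430, -0.0880, -0.5429)

step 1: ξ=(vx,vy,ωz)=(0.3400, -0.0200, -0.3429), dt=1.5 → body Δ=(0.4803, -0.1570, -0.5143) → world pose (0.4803, -0.1570, -0.5143)
step 2: ξ=(vx,vy,ωz)=(-0.2100, -0.0500, -0.2571), dt=1.0 → body Δ=(-0.2141, -0.0226, -0.2571) → world pose (0.2828, -0.0713, -0.7714)
step 3: ξ=(vx,vy,ωz)=(-0.1800, -0.1600, 0.2286), dt=1.0 → body Δ=(-0.1602, -0.1791, 0.2286) → world pose (0.0430, -0.0880, -0.5429)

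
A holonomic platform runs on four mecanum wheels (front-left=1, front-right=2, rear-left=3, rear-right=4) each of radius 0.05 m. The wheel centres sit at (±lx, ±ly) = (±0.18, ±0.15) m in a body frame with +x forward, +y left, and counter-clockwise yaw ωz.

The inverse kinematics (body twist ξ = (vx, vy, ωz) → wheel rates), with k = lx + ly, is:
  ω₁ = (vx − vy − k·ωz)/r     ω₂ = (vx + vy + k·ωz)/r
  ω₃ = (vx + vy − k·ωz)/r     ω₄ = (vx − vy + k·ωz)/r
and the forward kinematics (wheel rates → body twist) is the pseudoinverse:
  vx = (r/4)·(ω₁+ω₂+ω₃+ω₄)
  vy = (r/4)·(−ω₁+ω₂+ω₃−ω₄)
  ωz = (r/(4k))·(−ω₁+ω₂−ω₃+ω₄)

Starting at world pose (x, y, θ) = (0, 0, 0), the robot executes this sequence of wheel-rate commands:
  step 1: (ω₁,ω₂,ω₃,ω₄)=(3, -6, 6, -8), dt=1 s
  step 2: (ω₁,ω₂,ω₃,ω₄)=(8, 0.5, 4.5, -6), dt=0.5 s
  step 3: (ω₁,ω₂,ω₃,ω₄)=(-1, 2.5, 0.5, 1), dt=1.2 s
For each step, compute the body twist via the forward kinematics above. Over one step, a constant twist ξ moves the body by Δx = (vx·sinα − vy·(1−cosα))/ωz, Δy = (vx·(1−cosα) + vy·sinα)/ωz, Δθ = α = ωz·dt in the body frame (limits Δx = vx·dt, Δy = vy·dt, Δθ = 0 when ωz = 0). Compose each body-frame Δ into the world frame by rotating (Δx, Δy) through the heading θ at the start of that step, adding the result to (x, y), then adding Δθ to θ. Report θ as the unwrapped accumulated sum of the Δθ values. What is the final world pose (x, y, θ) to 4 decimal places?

step 1: ξ=(vx,vy,ωz)=(-0.0625, 0.0625, -0.8712), dt=1.0 → body Δ=(-0.0293, 0.0804, -0.8712) → world pose (-0.0293, 0.0804, -0.8712)
step 2: ξ=(vx,vy,ωz)=(0.0875, 0.0375, -0.6818), dt=0.5 → body Δ=(0.0461, 0.0110, -0.3409) → world pose (0.0087, 0.0523, -1.2121)
step 3: ξ=(vx,vy,ωz)=(0.0375, 0.0375, 0.1515), dt=1.2 → body Δ=(0.0407, 0.0488, 0.1818) → world pose (0.0687, 0.0313, -1.0303)

(0.0687, 0.0313, -1.0303)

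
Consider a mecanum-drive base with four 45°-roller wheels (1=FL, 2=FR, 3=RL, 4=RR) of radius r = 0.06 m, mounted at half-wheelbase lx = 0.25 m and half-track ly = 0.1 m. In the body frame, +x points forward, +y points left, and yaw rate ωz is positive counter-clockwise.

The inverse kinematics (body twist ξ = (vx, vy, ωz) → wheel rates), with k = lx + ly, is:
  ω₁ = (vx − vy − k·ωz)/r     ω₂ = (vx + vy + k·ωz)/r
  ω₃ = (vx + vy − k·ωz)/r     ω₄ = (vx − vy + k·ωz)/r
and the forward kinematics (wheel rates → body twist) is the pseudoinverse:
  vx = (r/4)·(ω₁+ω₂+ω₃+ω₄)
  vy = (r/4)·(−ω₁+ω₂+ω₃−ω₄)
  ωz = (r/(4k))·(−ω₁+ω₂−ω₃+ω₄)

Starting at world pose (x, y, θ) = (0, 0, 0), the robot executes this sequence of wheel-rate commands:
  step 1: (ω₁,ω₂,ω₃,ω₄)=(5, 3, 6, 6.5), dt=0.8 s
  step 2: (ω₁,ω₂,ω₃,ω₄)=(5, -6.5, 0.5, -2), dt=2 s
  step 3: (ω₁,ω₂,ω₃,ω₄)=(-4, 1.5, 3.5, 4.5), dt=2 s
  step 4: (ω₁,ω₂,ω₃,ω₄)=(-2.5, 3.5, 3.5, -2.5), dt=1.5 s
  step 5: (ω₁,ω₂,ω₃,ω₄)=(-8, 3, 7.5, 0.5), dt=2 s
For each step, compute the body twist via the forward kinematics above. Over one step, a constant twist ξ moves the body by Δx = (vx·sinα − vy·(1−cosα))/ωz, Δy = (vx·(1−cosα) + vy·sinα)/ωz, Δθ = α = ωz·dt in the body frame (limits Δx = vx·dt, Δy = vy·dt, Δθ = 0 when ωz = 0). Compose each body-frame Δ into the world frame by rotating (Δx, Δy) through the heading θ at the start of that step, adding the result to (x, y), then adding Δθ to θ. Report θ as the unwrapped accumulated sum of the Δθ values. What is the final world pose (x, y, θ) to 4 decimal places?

(0.7788, 0.3529, -0.3514)

step 1: ξ=(vx,vy,ωz)=(0.3075, -0.0375, -0.0643), dt=0.8 → body Δ=(0.2451, -0.0363, -0.0514) → world pose (0.2451, -0.0363, -0.0514)
step 2: ξ=(vx,vy,ωz)=(-0.0450, -0.1350, -0.6000), dt=2.0 → body Δ=(-0.2134, -0.1619, -1.2000) → world pose (0.0237, -0.1870, -1.2514)
step 3: ξ=(vx,vy,ωz)=(0.0825, 0.0675, 0.2786), dt=2.0 → body Δ=(0.1200, 0.1729, 0.5571) → world pose (0.2255, -0.2466, -0.6943)
step 4: ξ=(vx,vy,ωz)=(0.0300, 0.1800, 0.0000), dt=1.5 → body Δ=(0.0450, 0.2700, 0.0000) → world pose (0.4329, -0.0679, -0.6943)
step 5: ξ=(vx,vy,ωz)=(0.0450, 0.2700, 0.1714), dt=2.0 → body Δ=(-0.0034, 0.5448, 0.3429) → world pose (0.7788, 0.3529, -0.3514)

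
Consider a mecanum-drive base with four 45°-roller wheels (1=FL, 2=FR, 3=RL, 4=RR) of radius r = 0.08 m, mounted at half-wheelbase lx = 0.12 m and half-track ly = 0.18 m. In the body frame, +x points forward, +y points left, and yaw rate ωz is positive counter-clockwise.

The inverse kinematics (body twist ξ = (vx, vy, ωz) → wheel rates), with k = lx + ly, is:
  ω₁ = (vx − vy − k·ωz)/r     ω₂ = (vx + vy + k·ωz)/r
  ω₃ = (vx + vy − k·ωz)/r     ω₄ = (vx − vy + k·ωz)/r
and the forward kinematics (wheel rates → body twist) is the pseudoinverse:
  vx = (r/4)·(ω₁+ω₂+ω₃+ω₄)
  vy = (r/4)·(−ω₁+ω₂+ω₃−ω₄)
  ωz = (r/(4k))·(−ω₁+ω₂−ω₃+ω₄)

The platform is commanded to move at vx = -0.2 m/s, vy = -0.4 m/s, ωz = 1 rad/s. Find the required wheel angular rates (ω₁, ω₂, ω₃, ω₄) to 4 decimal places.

k = lx + ly = 0.12 + 0.18 = 0.3000;  k·ωz = 0.3000·1 = 0.3000
ω₁ (FL) = (vx − vy − k·ωz)/r = -0.1000/0.08 = -1.2500
ω₂ (FR) = (vx + vy + k·ωz)/r = -0.3000/0.08 = -3.7500
ω₃ (RL) = (vx + vy − k·ωz)/r = -0.9000/0.08 = -11.2500
ω₄ (RR) = (vx − vy + k·ωz)/r = 0.5000/0.08 = 6.2500

(-1.2500, -3.7500, -11.2500, 6.2500)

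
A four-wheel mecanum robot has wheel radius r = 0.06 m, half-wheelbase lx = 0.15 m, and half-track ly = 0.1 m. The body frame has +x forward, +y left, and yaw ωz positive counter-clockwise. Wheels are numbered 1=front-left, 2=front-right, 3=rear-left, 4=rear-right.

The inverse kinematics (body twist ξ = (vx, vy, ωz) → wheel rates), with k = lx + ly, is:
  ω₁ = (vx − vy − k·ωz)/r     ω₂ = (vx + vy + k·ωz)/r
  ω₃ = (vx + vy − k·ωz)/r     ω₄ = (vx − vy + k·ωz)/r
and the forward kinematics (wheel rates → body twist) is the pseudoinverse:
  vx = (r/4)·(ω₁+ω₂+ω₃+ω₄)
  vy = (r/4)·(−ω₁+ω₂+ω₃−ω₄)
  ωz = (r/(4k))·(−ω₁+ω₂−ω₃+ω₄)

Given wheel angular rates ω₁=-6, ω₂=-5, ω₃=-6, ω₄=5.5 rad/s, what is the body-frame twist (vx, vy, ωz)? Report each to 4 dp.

(-0.1725, -0.1575, 0.7500)

k = lx + ly = 0.15 + 0.1 = 0.2500
ω₁+ω₂+ω₃+ω₄ = -11.5000  →  vx = (0.06/4)·-11.5000 = -0.1725
−ω₁+ω₂+ω₃−ω₄ = -10.5000  →  vy = (0.06/4)·-10.5000 = -0.1575
−ω₁+ω₂−ω₃+ω₄ = 12.5000  →  ωz = (0.06/1.0000)·12.5000 = 0.7500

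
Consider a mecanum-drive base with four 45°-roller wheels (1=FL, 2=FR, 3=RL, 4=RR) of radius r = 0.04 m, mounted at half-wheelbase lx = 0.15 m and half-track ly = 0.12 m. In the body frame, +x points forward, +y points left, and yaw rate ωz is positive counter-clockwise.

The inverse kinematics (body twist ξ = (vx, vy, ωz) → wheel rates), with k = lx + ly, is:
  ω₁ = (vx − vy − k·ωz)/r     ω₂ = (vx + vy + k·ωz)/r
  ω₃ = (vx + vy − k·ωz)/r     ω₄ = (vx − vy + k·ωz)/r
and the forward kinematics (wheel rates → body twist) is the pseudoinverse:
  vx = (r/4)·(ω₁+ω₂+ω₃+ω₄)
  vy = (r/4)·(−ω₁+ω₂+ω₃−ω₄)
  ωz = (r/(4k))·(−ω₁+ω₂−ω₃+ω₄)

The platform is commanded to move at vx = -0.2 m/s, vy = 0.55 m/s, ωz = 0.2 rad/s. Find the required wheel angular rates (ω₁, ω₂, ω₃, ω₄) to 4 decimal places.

k = lx + ly = 0.15 + 0.12 = 0.2700;  k·ωz = 0.2700·0.2 = 0.0540
ω₁ (FL) = (vx − vy − k·ωz)/r = -0.8040/0.04 = -20.1000
ω₂ (FR) = (vx + vy + k·ωz)/r = 0.4040/0.04 = 10.1000
ω₃ (RL) = (vx + vy − k·ωz)/r = 0.2960/0.04 = 7.4000
ω₄ (RR) = (vx − vy + k·ωz)/r = -0.6960/0.04 = -17.4000

(-20.1000, 10.1000, 7.4000, -17.4000)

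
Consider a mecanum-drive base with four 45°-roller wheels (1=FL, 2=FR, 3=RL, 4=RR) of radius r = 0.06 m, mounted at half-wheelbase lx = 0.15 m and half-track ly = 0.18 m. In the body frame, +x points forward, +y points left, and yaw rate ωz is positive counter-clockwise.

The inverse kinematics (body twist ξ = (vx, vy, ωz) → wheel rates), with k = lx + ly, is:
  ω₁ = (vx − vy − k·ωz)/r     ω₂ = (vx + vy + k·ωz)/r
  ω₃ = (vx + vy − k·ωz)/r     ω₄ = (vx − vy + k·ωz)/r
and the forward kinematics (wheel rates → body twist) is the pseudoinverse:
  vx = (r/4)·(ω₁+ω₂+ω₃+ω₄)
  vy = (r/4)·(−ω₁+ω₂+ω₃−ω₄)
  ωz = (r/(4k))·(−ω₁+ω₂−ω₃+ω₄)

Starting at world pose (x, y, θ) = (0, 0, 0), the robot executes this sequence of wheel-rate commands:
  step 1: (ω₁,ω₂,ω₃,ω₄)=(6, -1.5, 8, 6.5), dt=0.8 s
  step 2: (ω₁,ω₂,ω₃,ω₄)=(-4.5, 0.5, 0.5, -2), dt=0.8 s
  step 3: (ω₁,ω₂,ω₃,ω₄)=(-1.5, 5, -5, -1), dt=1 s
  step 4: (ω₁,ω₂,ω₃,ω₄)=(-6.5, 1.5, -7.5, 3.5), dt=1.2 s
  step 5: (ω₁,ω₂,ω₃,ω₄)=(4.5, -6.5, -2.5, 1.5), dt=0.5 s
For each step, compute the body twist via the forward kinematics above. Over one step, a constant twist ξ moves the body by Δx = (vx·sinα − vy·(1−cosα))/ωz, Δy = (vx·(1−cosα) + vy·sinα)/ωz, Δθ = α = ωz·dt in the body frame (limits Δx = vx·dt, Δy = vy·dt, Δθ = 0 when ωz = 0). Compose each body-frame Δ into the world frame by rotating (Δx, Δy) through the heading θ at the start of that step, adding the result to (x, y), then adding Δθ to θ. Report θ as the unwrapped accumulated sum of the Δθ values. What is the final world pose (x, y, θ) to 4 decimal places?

step 1: ξ=(vx,vy,ωz)=(0.2850, -0.0900, -0.4091), dt=0.8 → body Δ=(0.2123, -0.1077, -0.3273) → world pose (0.2123, -0.1077, -0.3273)
step 2: ξ=(vx,vy,ωz)=(-0.0825, 0.1125, 0.1136), dt=0.8 → body Δ=(-0.0700, 0.0869, 0.0909) → world pose (0.1739, -0.0029, -0.2364)
step 3: ξ=(vx,vy,ωz)=(-0.0375, 0.0375, 0.4773), dt=1.0 → body Δ=(-0.0449, 0.0273, 0.4773) → world pose (0.1367, 0.0341, 0.2409)
step 4: ξ=(vx,vy,ωz)=(-0.1350, -0.0450, 0.8636), dt=1.2 → body Δ=(-0.1090, -0.1215, 1.0364) → world pose (0.0599, -0.1099, 1.2773)
step 5: ξ=(vx,vy,ωz)=(-0.0450, -0.2250, -0.3182), dt=0.5 → body Δ=(-0.0313, -0.1102, -0.1591) → world pose (0.1563, -0.1718, 1.1182)

(0.1563, -0.1718, 1.1182)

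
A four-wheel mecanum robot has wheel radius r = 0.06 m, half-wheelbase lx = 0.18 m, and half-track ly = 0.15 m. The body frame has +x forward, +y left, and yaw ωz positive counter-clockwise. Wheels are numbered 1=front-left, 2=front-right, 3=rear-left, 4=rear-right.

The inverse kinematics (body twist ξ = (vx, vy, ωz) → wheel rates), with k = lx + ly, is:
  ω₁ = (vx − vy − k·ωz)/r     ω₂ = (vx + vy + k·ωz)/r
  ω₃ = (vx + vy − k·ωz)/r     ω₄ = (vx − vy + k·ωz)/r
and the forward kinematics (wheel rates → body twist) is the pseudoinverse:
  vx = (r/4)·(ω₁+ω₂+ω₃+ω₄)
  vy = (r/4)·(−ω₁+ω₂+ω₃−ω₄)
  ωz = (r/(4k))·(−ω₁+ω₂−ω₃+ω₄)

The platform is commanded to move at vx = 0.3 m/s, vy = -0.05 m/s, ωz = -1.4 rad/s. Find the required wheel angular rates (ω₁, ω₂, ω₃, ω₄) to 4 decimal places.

(13.5333, -3.5333, 11.8667, -1.8667)

k = lx + ly = 0.18 + 0.15 = 0.3300;  k·ωz = 0.3300·-1.4 = -0.4620
ω₁ (FL) = (vx − vy − k·ωz)/r = 0.8120/0.06 = 13.5333
ω₂ (FR) = (vx + vy + k·ωz)/r = -0.2120/0.06 = -3.5333
ω₃ (RL) = (vx + vy − k·ωz)/r = 0.7120/0.06 = 11.8667
ω₄ (RR) = (vx − vy + k·ωz)/r = -0.1120/0.06 = -1.8667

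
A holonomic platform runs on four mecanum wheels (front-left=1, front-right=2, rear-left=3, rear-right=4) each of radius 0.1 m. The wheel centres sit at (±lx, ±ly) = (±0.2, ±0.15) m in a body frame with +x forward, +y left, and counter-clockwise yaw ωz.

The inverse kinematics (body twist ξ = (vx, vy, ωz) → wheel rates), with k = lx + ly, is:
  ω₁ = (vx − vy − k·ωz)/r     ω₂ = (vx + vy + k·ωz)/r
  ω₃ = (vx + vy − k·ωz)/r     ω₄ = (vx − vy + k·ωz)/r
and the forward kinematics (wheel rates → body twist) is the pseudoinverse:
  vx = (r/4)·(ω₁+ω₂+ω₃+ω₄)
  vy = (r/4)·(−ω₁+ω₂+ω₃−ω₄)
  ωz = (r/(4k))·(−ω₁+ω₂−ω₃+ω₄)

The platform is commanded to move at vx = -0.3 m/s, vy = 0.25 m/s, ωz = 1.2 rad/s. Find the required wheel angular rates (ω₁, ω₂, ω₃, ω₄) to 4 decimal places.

k = lx + ly = 0.2 + 0.15 = 0.3500;  k·ωz = 0.3500·1.2 = 0.4200
ω₁ (FL) = (vx − vy − k·ωz)/r = -0.9700/0.1 = -9.7000
ω₂ (FR) = (vx + vy + k·ωz)/r = 0.3700/0.1 = 3.7000
ω₃ (RL) = (vx + vy − k·ωz)/r = -0.4700/0.1 = -4.7000
ω₄ (RR) = (vx − vy + k·ωz)/r = -0.1300/0.1 = -1.3000

(-9.7000, 3.7000, -4.7000, -1.3000)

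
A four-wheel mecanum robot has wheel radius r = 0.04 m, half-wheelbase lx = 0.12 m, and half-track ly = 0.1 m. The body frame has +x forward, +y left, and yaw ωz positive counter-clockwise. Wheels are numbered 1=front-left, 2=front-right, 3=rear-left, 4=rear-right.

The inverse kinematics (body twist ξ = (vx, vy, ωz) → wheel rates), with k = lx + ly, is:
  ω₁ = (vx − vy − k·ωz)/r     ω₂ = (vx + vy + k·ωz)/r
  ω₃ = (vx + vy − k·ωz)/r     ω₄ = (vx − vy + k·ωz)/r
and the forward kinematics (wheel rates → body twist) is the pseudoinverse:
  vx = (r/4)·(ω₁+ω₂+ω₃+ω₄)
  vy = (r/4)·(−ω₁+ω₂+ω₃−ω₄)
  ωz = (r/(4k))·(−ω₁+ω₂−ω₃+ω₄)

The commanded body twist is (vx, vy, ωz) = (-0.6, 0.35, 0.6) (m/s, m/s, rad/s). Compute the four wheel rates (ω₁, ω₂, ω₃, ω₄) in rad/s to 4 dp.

(-27.0500, -2.9500, -9.5500, -20.4500)

k = lx + ly = 0.12 + 0.1 = 0.2200;  k·ωz = 0.2200·0.6 = 0.1320
ω₁ (FL) = (vx − vy − k·ωz)/r = -1.0820/0.04 = -27.0500
ω₂ (FR) = (vx + vy + k·ωz)/r = -0.1180/0.04 = -2.9500
ω₃ (RL) = (vx + vy − k·ωz)/r = -0.3820/0.04 = -9.5500
ω₄ (RR) = (vx − vy + k·ωz)/r = -0.8180/0.04 = -20.4500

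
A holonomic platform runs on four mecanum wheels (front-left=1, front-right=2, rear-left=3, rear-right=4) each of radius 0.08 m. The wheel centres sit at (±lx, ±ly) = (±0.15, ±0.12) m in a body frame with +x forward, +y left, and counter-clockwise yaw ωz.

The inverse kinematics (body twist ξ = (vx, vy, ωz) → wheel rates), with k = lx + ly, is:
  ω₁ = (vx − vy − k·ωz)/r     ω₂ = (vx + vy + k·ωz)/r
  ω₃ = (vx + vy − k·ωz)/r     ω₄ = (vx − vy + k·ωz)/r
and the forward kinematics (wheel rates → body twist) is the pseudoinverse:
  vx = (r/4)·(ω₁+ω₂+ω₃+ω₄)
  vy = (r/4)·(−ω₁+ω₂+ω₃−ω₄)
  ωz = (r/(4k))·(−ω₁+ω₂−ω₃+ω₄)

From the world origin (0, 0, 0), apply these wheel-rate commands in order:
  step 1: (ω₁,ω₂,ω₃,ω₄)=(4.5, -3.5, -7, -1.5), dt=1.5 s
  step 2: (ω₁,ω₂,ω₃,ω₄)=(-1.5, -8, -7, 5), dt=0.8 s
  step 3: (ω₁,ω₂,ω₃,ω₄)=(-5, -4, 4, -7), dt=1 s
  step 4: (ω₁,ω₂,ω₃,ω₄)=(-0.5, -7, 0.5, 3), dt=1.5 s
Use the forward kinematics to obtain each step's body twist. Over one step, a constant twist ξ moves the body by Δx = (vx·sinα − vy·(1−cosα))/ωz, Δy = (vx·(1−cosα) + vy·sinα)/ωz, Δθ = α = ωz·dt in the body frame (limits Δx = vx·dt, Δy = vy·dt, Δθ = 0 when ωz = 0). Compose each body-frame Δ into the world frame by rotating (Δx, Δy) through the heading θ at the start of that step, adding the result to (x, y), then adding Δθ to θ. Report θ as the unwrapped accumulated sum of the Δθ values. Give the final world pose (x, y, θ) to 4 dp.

(-0.9267, -0.4128, -1.1370)

step 1: ξ=(vx,vy,ωz)=(-0.1500, -0.2700, -0.1852), dt=1.5 → body Δ=(-0.2780, -0.3688, -0.2778) → world pose (-0.2780, -0.3688, -0.2778)
step 2: ξ=(vx,vy,ωz)=(-0.2300, -0.3700, 0.4074), dt=0.8 → body Δ=(-0.1329, -0.3205, 0.3259) → world pose (-0.4937, -0.6405, 0.0481)
step 3: ξ=(vx,vy,ωz)=(-0.2400, 0.2400, -0.7407), dt=1.0 → body Δ=(-0.1337, 0.3035, -0.7407) → world pose (-0.6420, -0.3438, -0.6926)
step 4: ξ=(vx,vy,ωz)=(-0.0800, -0.1800, -0.2963), dt=1.5 → body Δ=(-0.1751, -0.2350, -0.4444) → world pose (-0.9267, -0.4128, -1.1370)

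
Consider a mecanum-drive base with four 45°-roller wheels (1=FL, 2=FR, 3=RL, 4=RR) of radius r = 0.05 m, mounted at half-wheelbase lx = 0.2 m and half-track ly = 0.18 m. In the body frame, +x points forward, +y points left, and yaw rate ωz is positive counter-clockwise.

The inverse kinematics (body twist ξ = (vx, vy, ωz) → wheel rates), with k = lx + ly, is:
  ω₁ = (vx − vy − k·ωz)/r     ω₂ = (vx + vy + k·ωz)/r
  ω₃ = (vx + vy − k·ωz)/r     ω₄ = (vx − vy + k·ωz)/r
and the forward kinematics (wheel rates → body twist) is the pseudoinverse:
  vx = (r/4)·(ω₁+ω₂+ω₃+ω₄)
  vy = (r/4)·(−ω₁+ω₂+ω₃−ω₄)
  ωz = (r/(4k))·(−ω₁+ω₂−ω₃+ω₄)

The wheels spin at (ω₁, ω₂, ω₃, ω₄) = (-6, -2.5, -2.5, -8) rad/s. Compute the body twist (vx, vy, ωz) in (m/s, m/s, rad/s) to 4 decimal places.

k = lx + ly = 0.2 + 0.18 = 0.3800
ω₁+ω₂+ω₃+ω₄ = -19.0000  →  vx = (0.05/4)·-19.0000 = -0.2375
−ω₁+ω₂+ω₃−ω₄ = 9.0000  →  vy = (0.05/4)·9.0000 = 0.1125
−ω₁+ω₂−ω₃+ω₄ = -2.0000  →  ωz = (0.05/1.5200)·-2.0000 = -0.0658

(-0.2375, 0.1125, -0.0658)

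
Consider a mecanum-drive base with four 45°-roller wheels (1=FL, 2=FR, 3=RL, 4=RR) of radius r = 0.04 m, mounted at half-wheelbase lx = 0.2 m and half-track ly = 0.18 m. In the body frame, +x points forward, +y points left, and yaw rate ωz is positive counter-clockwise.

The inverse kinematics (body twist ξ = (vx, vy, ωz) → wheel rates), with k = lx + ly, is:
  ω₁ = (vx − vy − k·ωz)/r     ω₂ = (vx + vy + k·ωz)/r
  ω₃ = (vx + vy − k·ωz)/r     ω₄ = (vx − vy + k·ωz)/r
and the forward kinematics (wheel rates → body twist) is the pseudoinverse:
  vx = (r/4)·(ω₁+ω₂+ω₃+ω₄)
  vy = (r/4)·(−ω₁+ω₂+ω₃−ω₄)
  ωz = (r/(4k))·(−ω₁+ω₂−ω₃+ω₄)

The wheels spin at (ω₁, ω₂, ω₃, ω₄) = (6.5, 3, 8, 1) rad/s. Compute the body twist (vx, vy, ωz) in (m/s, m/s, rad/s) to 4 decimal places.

k = lx + ly = 0.2 + 0.18 = 0.3800
ω₁+ω₂+ω₃+ω₄ = 18.5000  →  vx = (0.04/4)·18.5000 = 0.1850
−ω₁+ω₂+ω₃−ω₄ = 3.5000  →  vy = (0.04/4)·3.5000 = 0.0350
−ω₁+ω₂−ω₃+ω₄ = -10.5000  →  ωz = (0.04/1.5200)·-10.5000 = -0.2763

(0.1850, 0.0350, -0.2763)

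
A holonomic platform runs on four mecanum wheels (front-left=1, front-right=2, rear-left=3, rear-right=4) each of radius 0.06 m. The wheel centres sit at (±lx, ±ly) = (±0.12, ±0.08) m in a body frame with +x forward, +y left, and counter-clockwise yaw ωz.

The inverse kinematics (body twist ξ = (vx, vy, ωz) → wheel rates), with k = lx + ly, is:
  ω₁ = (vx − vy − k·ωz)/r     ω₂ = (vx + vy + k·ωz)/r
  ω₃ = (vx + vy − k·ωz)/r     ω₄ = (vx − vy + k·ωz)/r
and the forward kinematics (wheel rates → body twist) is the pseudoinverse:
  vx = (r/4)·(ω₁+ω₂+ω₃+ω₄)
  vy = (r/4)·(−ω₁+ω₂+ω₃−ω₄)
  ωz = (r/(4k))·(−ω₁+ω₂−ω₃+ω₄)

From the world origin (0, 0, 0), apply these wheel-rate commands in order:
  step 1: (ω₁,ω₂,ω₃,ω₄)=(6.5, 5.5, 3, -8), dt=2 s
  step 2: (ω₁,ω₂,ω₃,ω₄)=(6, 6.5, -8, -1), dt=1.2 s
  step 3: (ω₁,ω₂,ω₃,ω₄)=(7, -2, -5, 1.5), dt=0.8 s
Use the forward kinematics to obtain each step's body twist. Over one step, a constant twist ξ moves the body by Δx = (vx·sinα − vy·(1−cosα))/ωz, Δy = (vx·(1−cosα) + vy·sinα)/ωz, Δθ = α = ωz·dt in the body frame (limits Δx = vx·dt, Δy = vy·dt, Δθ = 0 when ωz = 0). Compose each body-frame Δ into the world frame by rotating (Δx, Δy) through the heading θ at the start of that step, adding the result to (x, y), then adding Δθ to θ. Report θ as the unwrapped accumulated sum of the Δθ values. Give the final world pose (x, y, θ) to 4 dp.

step 1: ξ=(vx,vy,ωz)=(0.1050, 0.1500, -0.9000), dt=2.0 → body Δ=(0.3181, 0.0191, -1.8000) → world pose (0.3181, 0.0191, -1.8000)
step 2: ξ=(vx,vy,ωz)=(0.0525, -0.0975, 0.5625), dt=1.2 → body Δ=(0.0963, -0.0878, 0.6750) → world pose (0.2107, -0.0547, -1.1250)
step 3: ξ=(vx,vy,ωz)=(0.0225, -0.2325, -0.1875), dt=0.8 → body Δ=(0.0040, -0.1867, -0.1500) → world pose (0.0440, -0.1388, -1.2750)

(0.0440, -0.1388, -1.2750)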